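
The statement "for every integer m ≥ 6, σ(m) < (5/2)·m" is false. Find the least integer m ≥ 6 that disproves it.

A counterexample is any integer m ≥ 6 such that the claim fails; we check each in order.
For m = 6, 7, 8, 9, …, 21, 22, 23 the conclusion holds.
m = 24: σ(24) = 60; 60 ≥ 60.

m = 24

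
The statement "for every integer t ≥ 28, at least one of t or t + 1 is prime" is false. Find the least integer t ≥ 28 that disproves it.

t = 32

A counterexample is any integer t ≥ 28 such that t, t + 1 are both composite; we check each in order.
For t = 28, 29, 30, 31 the conclusion holds.
t = 32: 32 = 2 × 16; 33 = 3 × 11 — both composite.
So t = 32 is the smallest counterexample.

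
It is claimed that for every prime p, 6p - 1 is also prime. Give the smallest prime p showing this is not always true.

For p = 2, 3, 5, 7 the conclusion holds.
p = 11: 6p - 1 = 65 = 5 × 13, not prime.

p = 11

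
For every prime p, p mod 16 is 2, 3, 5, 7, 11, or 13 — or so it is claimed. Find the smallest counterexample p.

A counterexample is any prime p such that the claim fails; we check each in order.
p = 2: 2 mod 16 = 2.
p = 3: 3 mod 16 = 3.
p = 5: 5 mod 16 = 5.
p = 7: 7 mod 16 = 7.
p = 11: 11 mod 16 = 11.
p = 13: 13 mod 16 = 13.
p = 17: 17 mod 16 = 1 — not in {2, 3, 5, 7, 11, 13}.

p = 17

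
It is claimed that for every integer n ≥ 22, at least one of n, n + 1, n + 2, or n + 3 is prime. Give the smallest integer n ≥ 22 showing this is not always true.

n = 24

We need the least integer n ≥ 22 for which n, n + 1, n + 2, n + 3 are all composite.
For n = 22, 23 the conclusion holds.
n = 24: 24 = 2 × 12; 25 = 5 × 5; 26 = 2 × 13; 27 = 3 × 9 — all composite.
So n = 24 is the smallest counterexample.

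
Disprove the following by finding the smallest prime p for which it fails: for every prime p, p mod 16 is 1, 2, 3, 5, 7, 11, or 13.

Check each prime p in order until the claim fails.
The first 10 eligible values, up to p = 29, all satisfy the conclusion.
p = 31: 31 mod 16 = 15 — not in {1, 2, 3, 5, 7, 11, 13}.

p = 31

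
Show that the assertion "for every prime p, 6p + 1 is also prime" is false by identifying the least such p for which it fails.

p = 19

Check each prime p in order until 6p + 1 is not prime.
For p = 2, 3, 5, 7, 11, 13, 17 the conclusion holds.
p = 19: 6p + 1 = 115 = 5 × 23, not prime.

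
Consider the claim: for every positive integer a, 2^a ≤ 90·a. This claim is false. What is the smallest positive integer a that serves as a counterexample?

For a = 1, 2, 3, 4, 5, 6, 7, 8, 9 the conclusion holds.
a = 10: 2^a = 1024 and 90·a = 900, so 1024 > 900.
So a = 10 is the smallest counterexample.

a = 10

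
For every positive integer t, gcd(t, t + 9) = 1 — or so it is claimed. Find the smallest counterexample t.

For t = 1, 2 the conclusion holds.
t = 3: gcd(3, 12) = 3.

t = 3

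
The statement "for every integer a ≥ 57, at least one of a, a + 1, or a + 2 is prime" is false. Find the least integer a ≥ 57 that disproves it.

a = 62

Check each integer a ≥ 57 in order until a, a + 1, a + 2 are all composite.
For a = 57, 58, 59, 60, 61 the conclusion holds.
a = 62: 62 = 2 × 31; 63 = 3 × 21; 64 = 2 × 32 — all composite.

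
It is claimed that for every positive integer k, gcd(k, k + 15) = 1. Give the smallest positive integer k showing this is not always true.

A counterexample is any positive integer k such that gcd(k, k + 15) > 1; we check each in order.
k = 1: gcd(1, 16) = 1.
k = 2: gcd(2, 17) = 1.
k = 3: gcd(3, 18) = 3.

k = 3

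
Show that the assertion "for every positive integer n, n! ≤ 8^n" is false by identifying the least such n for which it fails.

We need the least positive integer n for which n! > 8^n.
The first 19 eligible values, up to n = 19, all satisfy the conclusion.
n = 20: n! = 2432902008176640000 and 8^n = 1152921504606846976, so 2432902008176640000 > 1152921504606846976.

n = 20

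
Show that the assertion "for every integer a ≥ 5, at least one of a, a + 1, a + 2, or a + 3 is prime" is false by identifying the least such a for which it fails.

a = 24

A counterexample is any integer a ≥ 5 such that a, a + 1, a + 2, a + 3 are all composite; we check each in order.
For a = 5, 6, 7, 8, …, 21, 22, 23 the conclusion holds.
a = 24: 24 = 2 × 12; 25 = 5 × 5; 26 = 2 × 13; 27 = 3 × 9 — all composite.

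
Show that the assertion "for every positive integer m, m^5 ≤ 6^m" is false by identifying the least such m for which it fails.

A counterexample is any positive integer m such that m^5 > 6^m; we check each in order.
For m = 1, 2 the conclusion holds.
m = 3: m^5 = 243 and 6^m = 216, so 243 > 216.
Thus m = 3 disproves the claim, and no smaller m works.

m = 3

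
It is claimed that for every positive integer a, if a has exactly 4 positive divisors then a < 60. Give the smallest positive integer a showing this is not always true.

a = 62

We need the least positive integer a for which a has exactly 4 positive divisors but the claim fails.
The first 19 eligible values, up to a = 58, all satisfy the conclusion.
a = 62: τ(62) = 4; 62 ≥ 60.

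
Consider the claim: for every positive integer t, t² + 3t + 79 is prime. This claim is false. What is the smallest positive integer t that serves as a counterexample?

t = 5

Check each positive integer t in order until t² + 3t + 79 is not prime.
t = 1: t² + 3t + 79 = 83, prime.
t = 2: t² + 3t + 79 = 89, prime.
t = 3: t² + 3t + 79 = 97, prime.
t = 4: t² + 3t + 79 = 107, prime.
t = 5: t² + 3t + 79 = 119 = 7 × 17, composite.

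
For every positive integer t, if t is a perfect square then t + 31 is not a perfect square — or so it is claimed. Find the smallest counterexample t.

t = 225

Check each positive integer t in order until t is a perfect square but t + 31 is a perfect square.
For t = 1, 4, 9, 16, …, 144, 169, 196 the conclusion holds.
t = 225: 225 = 15² and 225 + 31 = 256 = 16².
So t = 225 is the smallest counterexample.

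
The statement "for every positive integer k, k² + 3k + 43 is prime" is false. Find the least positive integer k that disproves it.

Check each positive integer k in order until k² + 3k + 43 is not prime.
The first 38 eligible values, up to k = 38, all satisfy the conclusion.
k = 39: k² + 3k + 43 = 1681 = 41 × 41, composite.
Thus k = 39 disproves the claim, and no smaller k works.

k = 39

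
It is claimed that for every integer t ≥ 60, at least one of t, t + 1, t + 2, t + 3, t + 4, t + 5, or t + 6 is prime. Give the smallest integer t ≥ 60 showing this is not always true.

Check each integer t ≥ 60 in order until t, t + 1, t + 2, t + 3, t + 4, t + 5, t + 6 are all composite.
For t = 60, 61, 62, 63, …, 87, 88, 89 the conclusion holds.
t = 90: 90 = 2 × 45; 91 = 7 × 13; 92 = 2 × 46; 93 = 3 × 31; 94 = 2 × 47; 95 = 5 × 19; 96 = 2 × 48 — all composite.

t = 90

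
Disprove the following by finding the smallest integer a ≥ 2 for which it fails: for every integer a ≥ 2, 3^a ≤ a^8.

a = 23

A counterexample is any integer a ≥ 2 such that 3^a > a^8; we check each in order.
The first 21 eligible values, up to a = 22, all satisfy the conclusion.
a = 23: 3^a = 94143178827 and a^8 = 78310985281, so 94143178827 > 78310985281.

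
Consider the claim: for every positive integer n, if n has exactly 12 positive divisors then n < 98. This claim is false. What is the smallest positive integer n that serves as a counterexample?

n = 60: τ(60) = 12; 60 < 98.
n = 72: τ(72) = 12; 72 < 98.
n = 84: τ(84) = 12; 84 < 98.
n = 90: τ(90) = 12; 90 < 98.
n = 96: τ(96) = 12; 96 < 98.
n = 108: τ(108) = 12; 108 ≥ 98.

n = 108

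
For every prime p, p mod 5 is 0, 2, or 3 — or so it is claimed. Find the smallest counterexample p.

p = 11

Check each prime p in order until the claim fails.
The first 4 eligible values, up to p = 7, all satisfy the conclusion.
p = 11: 11 mod 5 = 1 — not in {0, 2, 3}.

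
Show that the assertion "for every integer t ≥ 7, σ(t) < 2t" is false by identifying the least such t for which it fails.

t = 12

Check each integer t ≥ 7 in order until the claim fails.
t = 7: σ(7) = 8; 8 < 14.
t = 8: σ(8) = 15; 15 < 16.
t = 9: σ(9) = 13; 13 < 18.
t = 10: σ(10) = 18; 18 < 20.
t = 11: σ(11) = 12; 12 < 22.
t = 12: σ(12) = 28; 28 ≥ 24.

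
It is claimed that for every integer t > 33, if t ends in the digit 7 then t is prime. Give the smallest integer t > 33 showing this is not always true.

t = 57

t = 37: 37 ends in 7 and is prime.
t = 47: 47 ends in 7 and is prime.
t = 57: 57 ends in 7; 57 = 3 × 19, composite.
So t = 57 is the smallest counterexample.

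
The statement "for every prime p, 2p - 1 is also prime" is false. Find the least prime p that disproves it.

A counterexample is any prime p such that 2p - 1 is not prime; we check each in order.
p = 2: 2p - 1 = 3, prime.
p = 3: 2p - 1 = 5, prime.
p = 5: 2p - 1 = 9 = 3 × 3, not prime.

p = 5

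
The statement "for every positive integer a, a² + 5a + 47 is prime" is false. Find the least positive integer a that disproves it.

a = 38

A counterexample is any positive integer a such that a² + 5a + 47 is not prime; we check each in order.
For a = 1, 2, 3, 4, …, 35, 36, 37 the conclusion holds.
a = 38: a² + 5a + 47 = 1681 = 41 × 41, composite.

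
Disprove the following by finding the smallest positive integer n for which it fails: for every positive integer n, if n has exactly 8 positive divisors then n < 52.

We need the least positive integer n for which n has exactly 8 positive divisors but the claim fails.
The first 4 eligible values, up to n = 42, all satisfy the conclusion.
n = 54: τ(54) = 8; 54 ≥ 52.
Thus n = 54 disproves the claim, and no smaller n works.

n = 54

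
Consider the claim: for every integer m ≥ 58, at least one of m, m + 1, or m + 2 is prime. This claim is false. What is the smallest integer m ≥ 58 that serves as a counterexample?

We need the least integer m ≥ 58 for which m, m + 1, m + 2 are all composite.
m = 58: 59 is prime.
m = 59: 59 is prime.
m = 60: 61 is prime.
m = 61: 61 is prime.
m = 62: 62 = 2 × 31; 63 = 3 × 21; 64 = 2 × 32 — all composite.
Thus m = 62 disproves the claim, and no smaller m works.

m = 62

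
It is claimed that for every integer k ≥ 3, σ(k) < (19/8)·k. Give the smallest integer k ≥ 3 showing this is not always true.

k = 24

Check each integer k ≥ 3 in order until the claim fails.
For k = 3, 4, 5, 6, …, 21, 22, 23 the conclusion holds.
k = 24: σ(24) = 60; 60 ≥ 57.
So k = 24 is the smallest counterexample.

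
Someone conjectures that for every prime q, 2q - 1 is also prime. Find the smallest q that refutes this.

q = 5

q = 2: 2q - 1 = 3, prime.
q = 3: 2q - 1 = 5, prime.
q = 5: 2q - 1 = 9 = 3 × 3, not prime.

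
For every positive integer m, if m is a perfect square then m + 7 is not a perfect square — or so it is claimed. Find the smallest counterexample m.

m = 9

For m = 1, 4 the conclusion holds.
m = 9: 9 = 3² and 9 + 7 = 16 = 4².
Hence m = 9 is a counterexample.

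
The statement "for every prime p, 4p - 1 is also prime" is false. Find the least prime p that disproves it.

Check each prime p in order until 4p - 1 is not prime.
p = 2: 4p - 1 = 7, prime.
p = 3: 4p - 1 = 11, prime.
p = 5: 4p - 1 = 19, prime.
p = 7: 4p - 1 = 27 = 3 × 9, not prime.
So p = 7 is the smallest counterexample.

p = 7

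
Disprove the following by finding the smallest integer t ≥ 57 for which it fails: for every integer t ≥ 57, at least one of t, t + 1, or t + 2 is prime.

t = 62

For t = 57, 58, 59, 60, 61 the conclusion holds.
t = 62: 62 = 2 × 31; 63 = 3 × 21; 64 = 2 × 32 — all composite.
Hence t = 62 is a counterexample.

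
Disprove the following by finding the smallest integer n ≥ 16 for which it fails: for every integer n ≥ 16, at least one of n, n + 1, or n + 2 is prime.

n = 20

Check each integer n ≥ 16 in order until n, n + 1, n + 2 are all composite.
The first 4 eligible values, up to n = 19, all satisfy the conclusion.
n = 20: 20 = 2 × 10; 21 = 3 × 7; 22 = 2 × 11 — all composite.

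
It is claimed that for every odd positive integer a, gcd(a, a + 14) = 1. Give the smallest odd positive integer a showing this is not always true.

a = 7

For a = 1, 3, 5 the conclusion holds.
a = 7: gcd(7, 21) = 7.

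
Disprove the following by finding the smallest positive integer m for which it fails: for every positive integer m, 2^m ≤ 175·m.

m = 11

Check each positive integer m in order until 2^m > 175·m.
For m = 1, 2, 3, 4, 5, 6, 7, 8, 9, 10 the conclusion holds.
m = 11: 2^m = 2048 and 175·m = 1925, so 2048 > 1925.
Hence m = 11 is a counterexample.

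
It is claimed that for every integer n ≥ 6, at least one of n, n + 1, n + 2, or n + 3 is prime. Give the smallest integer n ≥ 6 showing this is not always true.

n = 24

The first 18 eligible values, up to n = 23, all satisfy the conclusion.
n = 24: 24 = 2 × 12; 25 = 5 × 5; 26 = 2 × 13; 27 = 3 × 9 — all composite.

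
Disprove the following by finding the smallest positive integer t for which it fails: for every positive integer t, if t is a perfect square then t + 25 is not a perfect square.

t = 144

We need the least positive integer t for which t is a perfect square but t + 25 is a perfect square.
The first 11 eligible values, up to t = 121, all satisfy the conclusion.
t = 144: 144 = 12² and 144 + 25 = 169 = 13².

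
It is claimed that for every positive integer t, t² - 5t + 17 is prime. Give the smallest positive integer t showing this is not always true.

t = 13

The first 12 eligible values, up to t = 12, all satisfy the conclusion.
t = 13: t² - 5t + 17 = 121 = 11 × 11, composite.
So t = 13 is the smallest counterexample.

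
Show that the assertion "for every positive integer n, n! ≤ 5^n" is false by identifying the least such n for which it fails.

Check each positive integer n in order until n! > 5^n.
For n = 1, 2, 3, 4, …, 9, 10, 11 the conclusion holds.
n = 12: n! = 479001600 and 5^n = 244140625, so 479001600 > 244140625.

n = 12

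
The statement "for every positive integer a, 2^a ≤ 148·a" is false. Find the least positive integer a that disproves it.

We need the least positive integer a for which 2^a > 148·a.
The first 10 eligible values, up to a = 10, all satisfy the conclusion.
a = 11: 2^a = 2048 and 148·a = 1628, so 2048 > 1628.
So a = 11 is the smallest counterexample.

a = 11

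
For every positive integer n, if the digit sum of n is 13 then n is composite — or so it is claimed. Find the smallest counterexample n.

n = 67

We need the least positive integer n for which the digit sum of n is 13 but n is prime.
n = 49: digit sum 13; 49 is composite.
n = 58: digit sum 13; 58 is composite.
n = 67: digit sum 13; 67 is prime, not composite.
Hence n = 67 is a counterexample.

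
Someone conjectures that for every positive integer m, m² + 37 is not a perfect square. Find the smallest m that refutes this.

We need the least positive integer m for which m² + 37 is a perfect square.
For m = 1, 2, 3, 4, …, 15, 16, 17 the conclusion holds.
m = 18: 18² + 37 = 361 = 19², a perfect square.

m = 18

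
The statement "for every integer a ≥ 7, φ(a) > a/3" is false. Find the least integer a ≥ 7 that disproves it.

A counterexample is any integer a ≥ 7 such that the claim fails; we check each in order.
For a = 7, 8, 9, 10, 11 the conclusion holds.
a = 12: φ(12) = 4 and 12/3 = 4, so φ(12) ≤ 12/3.
Thus a = 12 disproves the claim, and no smaller a works.

a = 12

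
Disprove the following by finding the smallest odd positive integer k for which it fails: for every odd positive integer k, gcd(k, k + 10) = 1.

We need the least odd positive integer k for which gcd(k, k + 10) > 1.
k = 1: gcd(1, 11) = 1.
k = 3: gcd(3, 13) = 1.
k = 5: gcd(5, 15) = 5.
Thus k = 5 disproves the claim, and no smaller k works.

k = 5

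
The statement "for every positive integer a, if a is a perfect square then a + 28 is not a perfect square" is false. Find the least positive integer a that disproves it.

a = 1: 1 + 28 = 29, not a perfect square.
a = 4: 4 + 28 = 32, not a perfect square.
a = 9: 9 + 28 = 37, not a perfect square.
a = 16: 16 + 28 = 44, not a perfect square.
a = 25: 25 + 28 = 53, not a perfect square.
a = 36: 36 = 6² and 36 + 28 = 64 = 8².

a = 36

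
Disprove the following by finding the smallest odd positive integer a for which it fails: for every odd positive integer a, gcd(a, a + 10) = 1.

Check each odd positive integer a in order until gcd(a, a + 10) > 1.
a = 1: gcd(1, 11) = 1.
a = 3: gcd(3, 13) = 1.
a = 5: gcd(5, 15) = 5.

a = 5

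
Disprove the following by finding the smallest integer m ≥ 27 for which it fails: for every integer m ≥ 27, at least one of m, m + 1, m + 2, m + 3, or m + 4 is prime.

m = 32

Check each integer m ≥ 27 in order until m, m + 1, m + 2, m + 3, m + 4 are all composite.
For m = 27, 28, 29, 30, 31 the conclusion holds.
m = 32: 32 = 2 × 16; 33 = 3 × 11; 34 = 2 × 17; 35 = 5 × 7; 36 = 2 × 18 — all composite.
Hence m = 32 is a counterexample.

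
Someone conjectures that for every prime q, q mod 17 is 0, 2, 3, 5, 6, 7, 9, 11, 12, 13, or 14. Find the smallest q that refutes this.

q = 59

A counterexample is any prime q such that the claim fails; we check each in order.
The first 16 eligible values, up to q = 53, all satisfy the conclusion.
q = 59: 59 mod 17 = 8 — not in {0, 2, 3, 5, 6, 7, 9, 11, 12, 13, 14}.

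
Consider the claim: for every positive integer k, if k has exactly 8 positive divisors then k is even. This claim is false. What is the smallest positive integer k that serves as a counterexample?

We need the least positive integer k for which k has exactly 8 positive divisors but k is odd.
The first 12 eligible values, up to k = 104, all satisfy the conclusion.
k = 105: divisors of 105: 1, 3, 5, 7, 15, 21, 35, 105; 105 is odd.

k = 105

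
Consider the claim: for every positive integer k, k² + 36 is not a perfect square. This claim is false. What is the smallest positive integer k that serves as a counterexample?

k = 8

Check each positive integer k in order until k² + 36 is a perfect square.
The first 7 eligible values, up to k = 7, all satisfy the conclusion.
k = 8: 8² + 36 = 100 = 10², a perfect square.
So k = 8 is the smallest counterexample.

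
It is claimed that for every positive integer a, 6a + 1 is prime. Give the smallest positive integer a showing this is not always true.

A counterexample is any positive integer a such that 6a + 1 is not prime; we check each in order.
a = 1: 6a + 1 = 7, prime.
a = 2: 6a + 1 = 13, prime.
a = 3: 6a + 1 = 19, prime.
a = 4: 6a + 1 = 25 = 5 × 5, composite.
Hence a = 4 is a counterexample.

a = 4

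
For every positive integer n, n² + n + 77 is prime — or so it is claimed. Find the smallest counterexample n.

n = 6

We need the least positive integer n for which n² + n + 77 is not prime.
The first 5 eligible values, up to n = 5, all satisfy the conclusion.
n = 6: n² + n + 77 = 119 = 7 × 17, composite.
Thus n = 6 disproves the claim, and no smaller n works.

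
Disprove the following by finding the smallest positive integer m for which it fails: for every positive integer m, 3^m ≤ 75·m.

We need the least positive integer m for which 3^m > 75·m.
For m = 1, 2, 3, 4, 5 the conclusion holds.
m = 6: 3^m = 729 and 75·m = 450, so 729 > 450.

m = 6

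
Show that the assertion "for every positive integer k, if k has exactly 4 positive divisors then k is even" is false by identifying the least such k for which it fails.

We need the least positive integer k for which k has exactly 4 positive divisors but k is odd.
The first 4 eligible values, up to k = 14, all satisfy the conclusion.
k = 15: divisors of 15: 1, 3, 5, 15; 15 is odd.

k = 15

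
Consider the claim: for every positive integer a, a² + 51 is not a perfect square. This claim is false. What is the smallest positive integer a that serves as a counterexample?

We need the least positive integer a for which a² + 51 is a perfect square.
a = 1: 1² + 51 = 52, not a perfect square.
a = 2: 2² + 51 = 55, not a perfect square.
a = 3: 3² + 51 = 60, not a perfect square.
a = 4: 4² + 51 = 67, not a perfect square.
a = 5: 5² + 51 = 76, not a perfect square.
a = 6: 6² + 51 = 87, not a perfect square.
a = 7: 7² + 51 = 100 = 10², a perfect square.
Hence a = 7 is a counterexample.

a = 7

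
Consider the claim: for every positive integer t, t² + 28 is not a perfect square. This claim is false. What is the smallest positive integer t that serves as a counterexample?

Check each positive integer t in order until t² + 28 is a perfect square.
For t = 1, 2, 3, 4, 5 the conclusion holds.
t = 6: 6² + 28 = 64 = 8², a perfect square.

t = 6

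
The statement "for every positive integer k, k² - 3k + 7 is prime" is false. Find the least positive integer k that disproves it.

k = 6

k = 1: k² - 3k + 7 = 5, prime.
k = 2: k² - 3k + 7 = 5, prime.
k = 3: k² - 3k + 7 = 7, prime.
k = 4: k² - 3k + 7 = 11, prime.
k = 5: k² - 3k + 7 = 17, prime.
k = 6: k² - 3k + 7 = 25 = 5 × 5, composite.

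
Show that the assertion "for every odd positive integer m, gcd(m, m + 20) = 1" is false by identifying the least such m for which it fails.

m = 5

A counterexample is any odd positive integer m such that gcd(m, m + 20) > 1; we check each in order.
For m = 1, 3 the conclusion holds.
m = 5: gcd(5, 25) = 5.
So m = 5 is the smallest counterexample.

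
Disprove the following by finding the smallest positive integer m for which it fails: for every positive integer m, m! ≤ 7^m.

m = 17

The first 16 eligible values, up to m = 16, all satisfy the conclusion.
m = 17: m! = 355687428096000 and 7^m = 232630513987207, so 355687428096000 > 232630513987207.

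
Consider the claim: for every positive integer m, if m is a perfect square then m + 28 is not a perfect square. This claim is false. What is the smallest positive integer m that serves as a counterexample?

m = 36

We need the least positive integer m for which m is a perfect square but m + 28 is a perfect square.
The first 5 eligible values, up to m = 25, all satisfy the conclusion.
m = 36: 36 = 6² and 36 + 28 = 64 = 8².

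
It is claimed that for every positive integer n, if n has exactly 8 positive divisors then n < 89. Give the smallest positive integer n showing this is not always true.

We need the least positive integer n for which n has exactly 8 positive divisors but the claim fails.
The first 10 eligible values, up to n = 88, all satisfy the conclusion.
n = 102: τ(102) = 8; 102 ≥ 89.
Hence n = 102 is a counterexample.

n = 102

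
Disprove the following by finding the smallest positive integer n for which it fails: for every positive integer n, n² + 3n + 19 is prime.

n = 15

We need the least positive integer n for which n² + 3n + 19 is not prime.
The first 14 eligible values, up to n = 14, all satisfy the conclusion.
n = 15: n² + 3n + 19 = 289 = 17 × 17, composite.
So n = 15 is the smallest counterexample.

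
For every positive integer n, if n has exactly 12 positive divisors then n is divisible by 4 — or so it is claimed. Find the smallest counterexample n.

n = 90

For n = 60, 72, 84 the conclusion holds.
n = 90: τ(90) = 12; 90 mod 4 = 2.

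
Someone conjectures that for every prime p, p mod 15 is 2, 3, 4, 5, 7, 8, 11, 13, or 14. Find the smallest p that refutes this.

The first 10 eligible values, up to p = 29, all satisfy the conclusion.
p = 31: 31 mod 15 = 1 — not in {2, 3, 4, 5, 7, 8, 11, 13, 14}.

p = 31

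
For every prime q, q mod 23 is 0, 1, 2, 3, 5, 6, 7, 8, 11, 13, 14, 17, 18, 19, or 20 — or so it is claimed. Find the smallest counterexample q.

q = 61

We need the least prime q for which the claim fails.
For q = 2, 3, 5, 7, …, 47, 53, 59 the conclusion holds.
q = 61: 61 mod 23 = 15 — not in {0, 1, 2, 3, 5, 6, 7, 8, 11, 13, 14, 17, 18, 19, 20}.
Thus q = 61 disproves the claim, and no smaller q works.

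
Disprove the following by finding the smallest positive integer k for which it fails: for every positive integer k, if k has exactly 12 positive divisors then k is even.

k = 315

For k = 60, 72, 84, 90, …, 294, 306, 308 the conclusion holds.
k = 315: divisors of 315: 12 divisors; 315 is odd.
Hence k = 315 is a counterexample.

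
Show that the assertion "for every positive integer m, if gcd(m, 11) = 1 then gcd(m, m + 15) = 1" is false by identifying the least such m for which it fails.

m = 3

We need the least positive integer m for which gcd(m, 11) = 1 but gcd(m, m + 15) > 1.
m = 1: gcd(1, 16) = 1.
m = 2: gcd(2, 17) = 1.
m = 3: gcd(3, 18) = 3.
Hence m = 3 is a counterexample.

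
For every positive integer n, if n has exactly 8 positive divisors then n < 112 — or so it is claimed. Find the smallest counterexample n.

We need the least positive integer n for which n has exactly 8 positive divisors but the claim fails.
For n = 24, 30, 40, 42, …, 104, 105, 110 the conclusion holds.
n = 114: τ(114) = 8; 114 ≥ 112.

n = 114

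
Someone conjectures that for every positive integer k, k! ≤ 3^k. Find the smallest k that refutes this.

k = 7

Check each positive integer k in order until k! > 3^k.
For k = 1, 2, 3, 4, 5, 6 the conclusion holds.
k = 7: k! = 5040 and 3^k = 2187, so 5040 > 2187.
Hence k = 7 is a counterexample.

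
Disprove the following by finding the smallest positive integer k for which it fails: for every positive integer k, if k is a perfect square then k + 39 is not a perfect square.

k = 25

We need the least positive integer k for which k is a perfect square but k + 39 is a perfect square.
For k = 1, 4, 9, 16 the conclusion holds.
k = 25: 25 = 5² and 25 + 39 = 64 = 8².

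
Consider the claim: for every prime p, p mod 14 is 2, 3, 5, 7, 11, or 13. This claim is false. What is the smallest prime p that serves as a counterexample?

p = 2: 2 mod 14 = 2.
p = 3: 3 mod 14 = 3.
p = 5: 5 mod 14 = 5.
p = 7: 7 mod 14 = 7.
p = 11: 11 mod 14 = 11.
p = 13: 13 mod 14 = 13.
p = 17: 17 mod 14 = 3.
p = 19: 19 mod 14 = 5.
p = 23: 23 mod 14 = 9 — not in {2, 3, 5, 7, 11, 13}.
Hence p = 23 is a counterexample.

p = 23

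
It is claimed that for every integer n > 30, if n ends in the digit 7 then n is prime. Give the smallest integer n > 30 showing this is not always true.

For n = 37, 47 the conclusion holds.
n = 57: 57 ends in 7; 57 = 3 × 19, composite.
Thus n = 57 disproves the claim, and no smaller n works.

n = 57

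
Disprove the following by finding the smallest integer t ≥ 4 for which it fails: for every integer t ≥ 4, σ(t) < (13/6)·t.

t = 12

A counterexample is any integer t ≥ 4 such that the claim fails; we check each in order.
t = 4: σ(4) = 7; 7 < 26/3.
t = 5: σ(5) = 6; 6 < 65/6.
t = 6: σ(6) = 12; 12 < 13.
t = 7: σ(7) = 8; 8 < 91/6.
t = 8: σ(8) = 15; 15 < 52/3.
t = 9: σ(9) = 13; 13 < 39/2.
t = 10: σ(10) = 18; 18 < 65/3.
t = 11: σ(11) = 12; 12 < 143/6.
t = 12: σ(12) = 28; 28 ≥ 26.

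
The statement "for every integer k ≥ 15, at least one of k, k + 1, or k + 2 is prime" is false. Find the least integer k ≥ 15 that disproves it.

We need the least integer k ≥ 15 for which k, k + 1, k + 2 are all composite.
The first 5 eligible values, up to k = 19, all satisfy the conclusion.
k = 20: 20 = 2 × 10; 21 = 3 × 7; 22 = 2 × 11 — all composite.
Thus k = 20 disproves the claim, and no smaller k works.

k = 20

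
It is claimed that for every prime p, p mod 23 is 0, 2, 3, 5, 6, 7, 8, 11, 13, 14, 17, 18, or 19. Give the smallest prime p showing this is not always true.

The first 13 eligible values, up to p = 41, all satisfy the conclusion.
p = 43: 43 mod 23 = 20 — not in {0, 2, 3, 5, 6, 7, 8, 11, 13, 14, 17, 18, 19}.
Thus p = 43 disproves the claim, and no smaller p works.

p = 43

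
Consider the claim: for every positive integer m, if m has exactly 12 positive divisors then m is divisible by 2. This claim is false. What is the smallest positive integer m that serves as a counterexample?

m = 315

A counterexample is any positive integer m such that m has exactly 12 positive divisors but m is not divisible by 2; we check each in order.
For m = 60, 72, 84, 90, …, 294, 306, 308 the conclusion holds.
m = 315: τ(315) = 12; 315 mod 2 = 1.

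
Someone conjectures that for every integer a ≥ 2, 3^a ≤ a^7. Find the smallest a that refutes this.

a = 19

Check each integer a ≥ 2 in order until 3^a > a^7.
For a = 2, 3, 4, 5, …, 16, 17, 18 the conclusion holds.
a = 19: 3^a = 1162261467 and a^7 = 893871739, so 1162261467 > 893871739.
Thus a = 19 disproves the claim, and no smaller a works.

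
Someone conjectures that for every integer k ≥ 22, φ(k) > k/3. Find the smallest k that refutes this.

k = 24

Check each integer k ≥ 22 in order until the claim fails.
For k = 22, 23 the conclusion holds.
k = 24: φ(24) = 8 and 24/3 = 8, so φ(24) ≤ 24/3.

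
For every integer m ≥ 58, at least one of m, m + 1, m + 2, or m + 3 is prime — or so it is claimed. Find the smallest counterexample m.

m = 62

The first 4 eligible values, up to m = 61, all satisfy the conclusion.
m = 62: 62 = 2 × 31; 63 = 3 × 21; 64 = 2 × 32; 65 = 5 × 13 — all composite.
Hence m = 62 is a counterexample.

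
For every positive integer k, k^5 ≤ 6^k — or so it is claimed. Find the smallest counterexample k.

Check each positive integer k in order until k^5 > 6^k.
k = 1: k^5 = 1 and 6^k = 6, so 1 ≤ 6.
k = 2: k^5 = 32 and 6^k = 36, so 32 ≤ 36.
k = 3: k^5 = 243 and 6^k = 216, so 243 > 216.

k = 3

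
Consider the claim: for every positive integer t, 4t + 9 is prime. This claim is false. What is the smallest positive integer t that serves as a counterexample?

t = 1: 4t + 9 = 13, prime.
t = 2: 4t + 9 = 17, prime.
t = 3: 4t + 9 = 21 = 3 × 7, composite.

t = 3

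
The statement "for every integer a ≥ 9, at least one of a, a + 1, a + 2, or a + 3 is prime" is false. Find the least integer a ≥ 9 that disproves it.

We need the least integer a ≥ 9 for which a, a + 1, a + 2, a + 3 are all composite.
The first 15 eligible values, up to a = 23, all satisfy the conclusion.
a = 24: 24 = 2 × 12; 25 = 5 × 5; 26 = 2 × 13; 27 = 3 × 9 — all composite.
So a = 24 is the smallest counterexample.

a = 24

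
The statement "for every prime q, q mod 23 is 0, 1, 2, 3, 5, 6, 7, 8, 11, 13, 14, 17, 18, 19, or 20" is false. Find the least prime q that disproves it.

A counterexample is any prime q such that the claim fails; we check each in order.
The first 17 eligible values, up to q = 59, all satisfy the conclusion.
q = 61: 61 mod 23 = 15 — not in {0, 1, 2, 3, 5, 6, 7, 8, 11, 13, 14, 17, 18, 19, 20}.
Hence q = 61 is a counterexample.

q = 61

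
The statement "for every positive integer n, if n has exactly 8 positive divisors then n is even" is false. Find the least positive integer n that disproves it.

For n = 24, 30, 40, 42, …, 88, 102, 104 the conclusion holds.
n = 105: divisors of 105: 1, 3, 5, 7, 15, 21, 35, 105; 105 is odd.

n = 105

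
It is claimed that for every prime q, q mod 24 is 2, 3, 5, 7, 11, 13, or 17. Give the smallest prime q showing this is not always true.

q = 19

The first 7 eligible values, up to q = 17, all satisfy the conclusion.
q = 19: 19 mod 24 = 19 — not in {2, 3, 5, 7, 11, 13, 17}.
Hence q = 19 is a counterexample.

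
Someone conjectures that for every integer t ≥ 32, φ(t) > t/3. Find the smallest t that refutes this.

t = 36

The first 4 eligible values, up to t = 35, all satisfy the conclusion.
t = 36: φ(36) = 12 and 36/3 = 12, so φ(36) ≤ 36/3.
So t = 36 is the smallest counterexample.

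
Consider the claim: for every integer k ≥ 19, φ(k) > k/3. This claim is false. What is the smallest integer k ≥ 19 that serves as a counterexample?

Check each integer k ≥ 19 in order until the claim fails.
k = 19: φ(19) = 18 and 19/3 = 19/3, so φ(19) > 19/3.
k = 20: φ(20) = 8 and 20/3 = 20/3, so φ(20) > 20/3.
k = 21: φ(21) = 12 and 21/3 = 7, so φ(21) > 21/3.
k = 22: φ(22) = 10 and 22/3 = 22/3, so φ(22) > 22/3.
k = 23: φ(23) = 22 and 23/3 = 23/3, so φ(23) > 23/3.
k = 24: φ(24) = 8 and 24/3 = 8, so φ(24) ≤ 24/3.
So k = 24 is the smallest counterexample.

k = 24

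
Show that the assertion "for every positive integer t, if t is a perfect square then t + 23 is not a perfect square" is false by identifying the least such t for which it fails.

Check each positive integer t in order until t is a perfect square but t + 23 is a perfect square.
The first 10 eligible values, up to t = 100, all satisfy the conclusion.
t = 121: 121 = 11² and 121 + 23 = 144 = 12².

t = 121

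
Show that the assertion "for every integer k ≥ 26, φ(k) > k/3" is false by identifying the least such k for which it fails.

For k = 26, 27, 28, 29 the conclusion holds.
k = 30: φ(30) = 8 and 30/3 = 10, so φ(30) ≤ 30/3.

k = 30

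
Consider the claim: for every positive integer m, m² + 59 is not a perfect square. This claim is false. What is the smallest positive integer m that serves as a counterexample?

m = 29

A counterexample is any positive integer m such that m² + 59 is a perfect square; we check each in order.
For m = 1, 2, 3, 4, …, 26, 27, 28 the conclusion holds.
m = 29: 29² + 59 = 900 = 30², a perfect square.
So m = 29 is the smallest counterexample.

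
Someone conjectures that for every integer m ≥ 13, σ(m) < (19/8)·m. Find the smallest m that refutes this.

m = 24

Check each integer m ≥ 13 in order until the claim fails.
The first 11 eligible values, up to m = 23, all satisfy the conclusion.
m = 24: σ(24) = 60; 60 ≥ 57.
Hence m = 24 is a counterexample.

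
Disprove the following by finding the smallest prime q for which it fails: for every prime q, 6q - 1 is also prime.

q = 11

Check each prime q in order until 6q - 1 is not prime.
q = 2: 6q - 1 = 11, prime.
q = 3: 6q - 1 = 17, prime.
q = 5: 6q - 1 = 29, prime.
q = 7: 6q - 1 = 41, prime.
q = 11: 6q - 1 = 65 = 5 × 13, not prime.
So q = 11 is the smallest counterexample.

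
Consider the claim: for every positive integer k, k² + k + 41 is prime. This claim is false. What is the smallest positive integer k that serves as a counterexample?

k = 40

For k = 1, 2, 3, 4, …, 37, 38, 39 the conclusion holds.
k = 40: k² + k + 41 = 1681 = 41 × 41, composite.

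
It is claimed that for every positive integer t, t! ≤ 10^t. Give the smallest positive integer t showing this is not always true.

Check each positive integer t in order until t! > 10^t.
For t = 1, 2, 3, 4, …, 22, 23, 24 the conclusion holds.
t = 25: t! = 15511210043330985984000000 and 10^t = 10000000000000000000000000, so 15511210043330985984000000 > 10000000000000000000000000.
Thus t = 25 disproves the claim, and no smaller t works.

t = 25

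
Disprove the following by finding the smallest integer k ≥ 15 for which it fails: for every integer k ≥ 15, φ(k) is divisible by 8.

k = 18

For k = 15, 16, 17 the conclusion holds.
k = 18: φ(18) = 6; 6 mod 8 = 6.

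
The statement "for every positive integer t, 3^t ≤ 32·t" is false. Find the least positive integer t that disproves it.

For t = 1, 2, 3, 4 the conclusion holds.
t = 5: 3^t = 243 and 32·t = 160, so 243 > 160.
So t = 5 is the smallest counterexample.

t = 5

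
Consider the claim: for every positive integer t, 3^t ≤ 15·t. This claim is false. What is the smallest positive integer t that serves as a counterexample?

We need the least positive integer t for which 3^t > 15·t.
t = 1: 3^t = 3 and 15·t = 15, so 3 ≤ 15.
t = 2: 3^t = 9 and 15·t = 30, so 9 ≤ 30.
t = 3: 3^t = 27 and 15·t = 45, so 27 ≤ 45.
t = 4: 3^t = 81 and 15·t = 60, so 81 > 60.
So t = 4 is the smallest counterexample.

t = 4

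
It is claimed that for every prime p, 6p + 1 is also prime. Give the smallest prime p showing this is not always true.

We need the least prime p for which 6p + 1 is not prime.
p = 2: 6p + 1 = 13, prime.
p = 3: 6p + 1 = 19, prime.
p = 5: 6p + 1 = 31, prime.
p = 7: 6p + 1 = 43, prime.
p = 11: 6p + 1 = 67, prime.
p = 13: 6p + 1 = 79, prime.
p = 17: 6p + 1 = 103, prime.
p = 19: 6p + 1 = 115 = 5 × 23, not prime.

p = 19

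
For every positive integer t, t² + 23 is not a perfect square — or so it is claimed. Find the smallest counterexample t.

t = 11

Check each positive integer t in order until t² + 23 is a perfect square.
For t = 1, 2, 3, 4, 5, 6, 7, 8, 9, 10 the conclusion holds.
t = 11: 11² + 23 = 144 = 12², a perfect square.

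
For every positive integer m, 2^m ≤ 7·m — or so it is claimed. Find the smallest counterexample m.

m = 6

For m = 1, 2, 3, 4, 5 the conclusion holds.
m = 6: 2^m = 64 and 7·m = 42, so 64 > 42.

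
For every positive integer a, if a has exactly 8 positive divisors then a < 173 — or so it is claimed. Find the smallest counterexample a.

a = 174

For a = 24, 30, 40, 42, …, 154, 165, 170 the conclusion holds.
a = 174: τ(174) = 8; 174 ≥ 173.
Hence a = 174 is a counterexample.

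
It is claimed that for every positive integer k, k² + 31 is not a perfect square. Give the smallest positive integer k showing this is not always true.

We need the least positive integer k for which k² + 31 is a perfect square.
For k = 1, 2, 3, 4, …, 12, 13, 14 the conclusion holds.
k = 15: 15² + 31 = 256 = 16², a perfect square.
So k = 15 is the smallest counterexample.

k = 15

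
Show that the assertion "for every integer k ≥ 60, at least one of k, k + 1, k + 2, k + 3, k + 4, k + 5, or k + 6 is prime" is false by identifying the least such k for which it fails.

A counterexample is any integer k ≥ 60 such that k, k + 1, k + 2, k + 3, k + 4, k + 5, k + 6 are all composite; we check each in order.
For k = 60, 61, 62, 63, …, 87, 88, 89 the conclusion holds.
k = 90: 90 = 2 × 45; 91 = 7 × 13; 92 = 2 × 46; 93 = 3 × 31; 94 = 2 × 47; 95 = 5 × 19; 96 = 2 × 48 — all composite.

k = 90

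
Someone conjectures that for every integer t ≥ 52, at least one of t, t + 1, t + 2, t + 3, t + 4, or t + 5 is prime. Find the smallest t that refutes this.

t = 90

For t = 52, 53, 54, 55, …, 87, 88, 89 the conclusion holds.
t = 90: 90 = 2 × 45; 91 = 7 × 13; 92 = 2 × 46; 93 = 3 × 31; 94 = 2 × 47; 95 = 5 × 19 — all composite.
Hence t = 90 is a counterexample.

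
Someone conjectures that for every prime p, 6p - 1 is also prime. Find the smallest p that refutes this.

p = 11

We need the least prime p for which 6p - 1 is not prime.
For p = 2, 3, 5, 7 the conclusion holds.
p = 11: 6p - 1 = 65 = 5 × 13, not prime.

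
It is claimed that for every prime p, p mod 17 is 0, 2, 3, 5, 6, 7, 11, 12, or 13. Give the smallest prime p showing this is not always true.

We need the least prime p for which the claim fails.
The first 10 eligible values, up to p = 29, all satisfy the conclusion.
p = 31: 31 mod 17 = 14 — not in {0, 2, 3, 5, 6, 7, 11, 12, 13}.
Thus p = 31 disproves the claim, and no smaller p works.

p = 31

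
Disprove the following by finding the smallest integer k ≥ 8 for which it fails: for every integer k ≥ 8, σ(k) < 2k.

k = 8: σ(8) = 15; 15 < 16.
k = 9: σ(9) = 13; 13 < 18.
k = 10: σ(10) = 18; 18 < 20.
k = 11: σ(11) = 12; 12 < 22.
k = 12: σ(12) = 28; 28 ≥ 24.

k = 12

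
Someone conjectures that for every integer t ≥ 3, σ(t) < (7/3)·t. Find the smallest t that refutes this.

t = 12

For t = 3, 4, 5, 6, 7, 8, 9, 10, 11 the conclusion holds.
t = 12: σ(12) = 28; 28 ≥ 28.
Thus t = 12 disproves the claim, and no smaller t works.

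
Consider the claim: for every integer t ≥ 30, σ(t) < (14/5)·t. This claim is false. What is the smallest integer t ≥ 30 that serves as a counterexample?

t = 60

For t = 30, 31, 32, 33, …, 57, 58, 59 the conclusion holds.
t = 60: σ(60) = 168; 168 ≥ 168.
Hence t = 60 is a counterexample.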